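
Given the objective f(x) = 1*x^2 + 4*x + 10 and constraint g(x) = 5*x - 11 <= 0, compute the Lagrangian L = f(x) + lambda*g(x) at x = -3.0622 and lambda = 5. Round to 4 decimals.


Step 1: Evaluate f(x).
f(-3.0622) = 1*(-3.0622)^2 + 4*(-3.0622) + 10 = 7.1283
Step 2: Evaluate g(x).
g(-3.0622) = 5*-3.0622 - 11 = -26.311
Step 3: Compute Lagrangian.
L = 7.1283 + 5*-26.311 = -124.4267


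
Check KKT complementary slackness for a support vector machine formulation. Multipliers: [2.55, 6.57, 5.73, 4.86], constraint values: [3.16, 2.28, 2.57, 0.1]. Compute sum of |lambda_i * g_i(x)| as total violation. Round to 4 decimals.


KKT complementary slackness check:
lambda_1 * g_1 = 2.55 * 3.16 = 8.058
lambda_2 * g_2 = 6.57 * 2.28 = 14.9796
lambda_3 * g_3 = 5.73 * 2.57 = 14.7261
lambda_4 * g_4 = 4.86 * 0.1 = 0.486
Total violation = 8.058 + 14.9796 + 14.7261 + 0.486 = 38.2497


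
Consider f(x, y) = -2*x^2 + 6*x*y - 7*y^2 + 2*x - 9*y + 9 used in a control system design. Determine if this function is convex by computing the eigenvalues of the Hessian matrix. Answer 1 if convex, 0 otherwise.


The Hessian of f(x,y) = -2*x^2 + 6*x*y - 7*y^2 + 2*x - 9*y + 9 is:
H = [[-4, 6], [6, -14]]
Trace = -4 - 14 = -18
Determinant = -4*-14 - (6)^2 = 20
Discriminant = (-18)^2 - 4*20 = 244.0
Eigenvalues: lambda_1 = -16.8102, lambda_2 = -1.1898
The function is not convex.

0


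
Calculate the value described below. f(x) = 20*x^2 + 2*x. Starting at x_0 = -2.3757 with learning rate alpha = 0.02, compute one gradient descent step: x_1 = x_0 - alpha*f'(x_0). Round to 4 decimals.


We compute the gradient at x_0 and apply the update.
f'(x) = 40*x + 2
f'(-2.3757) = 40*-2.3757 + 2 = -93.028
x_1 = -2.3757 - 0.02*-93.028 = -0.5151


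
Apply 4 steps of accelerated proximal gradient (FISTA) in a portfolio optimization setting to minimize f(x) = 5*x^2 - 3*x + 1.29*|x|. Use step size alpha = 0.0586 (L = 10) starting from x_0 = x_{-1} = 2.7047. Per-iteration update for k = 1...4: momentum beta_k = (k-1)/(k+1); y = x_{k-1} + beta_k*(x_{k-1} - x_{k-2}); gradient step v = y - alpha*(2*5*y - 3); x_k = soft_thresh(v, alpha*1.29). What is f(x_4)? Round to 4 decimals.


FISTA on f(x) = 5*x^2 - 3*x + 1.29*|x|
L = 10, alpha = 0.0586
Iteration 1: beta = 0.0, y = 2.7047 + 0.0*(2.7047 - 2.7047) = 2.7047
  grad(y) = 24.047, v = y - alpha*grad = 1.2955
  prox(v) = soft_thresh(1.2955, 0.0756) = 1.22
Iteration 2: beta = 0.3333, y = 1.22 + 0.3333*(1.22 - 2.7047) = 0.725
  grad(y) = 4.2504, v = y - alpha*grad = 0.476
  prox(v) = soft_thresh(0.476, 0.0756) = 0.4004
Iteration 3: beta = 0.5, y = 0.4004 + 0.5*(0.4004 - 1.22) = -0.0094
  grad(y) = -3.0942, v = y - alpha*grad = 0.1719
  prox(v) = soft_thresh(0.1719, 0.0756) = 0.0963
Iteration 4: beta = 0.6, y = 0.0963 + 0.6*(0.0963 - 0.4004) = -0.0861
  grad(y) = -3.8613, v = y - alpha*grad = 0.1401
  prox(v) = soft_thresh(0.1401, 0.0756) = 0.0645
f(x_4) = 5*0.0645^2 - 3*0.0645 + 1.29*|0.0645| = -0.0895


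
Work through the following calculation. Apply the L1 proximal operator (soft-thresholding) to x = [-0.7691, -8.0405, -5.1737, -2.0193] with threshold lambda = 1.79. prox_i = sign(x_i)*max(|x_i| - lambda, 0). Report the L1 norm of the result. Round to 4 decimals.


Soft-thresholding with lambda = 1.79:
prox(-0.7691) = sign(-0.7691)*max(|-0.7691| - 1.79, 0) = 0.0
prox(-8.0405) = sign(-8.0405)*max(|-8.0405| - 1.79, 0) = -6.2505
prox(-5.1737) = sign(-5.1737)*max(|-5.1737| - 1.79, 0) = -3.3837
prox(-2.0193) = sign(-2.0193)*max(|-2.0193| - 1.79, 0) = -0.2293
prox(x) = [0.0, -6.2505, -3.3837, -0.2293]
||prox(x)||_1 = 0.0 + 6.2505 + 3.3837 + 0.2293 = 9.8635


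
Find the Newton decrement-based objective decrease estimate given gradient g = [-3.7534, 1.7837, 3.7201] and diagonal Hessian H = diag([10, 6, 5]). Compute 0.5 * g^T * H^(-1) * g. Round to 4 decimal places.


Step 1: H is diagonal, so H^(-1) * g = [-0.3753, 0.2973, 0.744].
Step 2: g^T H^(-1) g = sum_i g_i^2 / H_ii
  = (-3.7534)^2/10 + (1.7837)^2/6 + (3.7201)^2/5
  = 1.4088 + 0.5303 + 2.7678 = 4.7069
Step 3: Objective decrease = 0.5 * g^T H^(-1) g = 2.3534


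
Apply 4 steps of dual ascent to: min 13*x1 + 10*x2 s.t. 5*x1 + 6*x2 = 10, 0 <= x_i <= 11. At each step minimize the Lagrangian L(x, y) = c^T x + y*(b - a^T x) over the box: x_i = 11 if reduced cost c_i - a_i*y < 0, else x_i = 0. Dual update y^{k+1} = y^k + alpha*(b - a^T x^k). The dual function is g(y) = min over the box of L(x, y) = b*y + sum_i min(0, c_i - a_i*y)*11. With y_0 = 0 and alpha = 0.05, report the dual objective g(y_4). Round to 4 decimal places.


Dual ascent for LP: min 13*x1 + 10*x2, 5*x1 + 6*x2 = 10, 0 <= x_i <= 11
Step 1: y^k = 0.0, reduced costs: (13.0, 10.0)
  x^k = (0.0, 0.0), subgradient = b - a^T x = 10.0
  y^{k+1} = 0.0 + 0.05*10.0 = 0.5
Step 2: y^k = 0.5, reduced costs: (10.5, 7.0)
  x^k = (0.0, 0.0), subgradient = b - a^T x = 10.0
  y^{k+1} = 0.5 + 0.05*10.0 = 1.0
Step 3: y^k = 1.0, reduced costs: (8.0, 4.0)
  x^k = (0.0, 0.0), subgradient = b - a^T x = 10.0
  y^{k+1} = 1.0 + 0.05*10.0 = 1.5
Step 4: y^k = 1.5, reduced costs: (5.5, 1.0)
  x^k = (0.0, 0.0), subgradient = b - a^T x = 10.0
  y^{k+1} = 1.5 + 0.05*10.0 = 2.0
Dual objective at y_4 = 2.0: reduced costs (3.0, -2.0), box minimizer x = (0.0, 11.0)
g(y_4) = b*y + (c1 - a1*y)*x1 + (c2 - a2*y)*x2 = 10*2.0 + 3.0*0.0 + (-2.0)*11.0 = 20.0 + 0.0 - 22.0 = -2.0


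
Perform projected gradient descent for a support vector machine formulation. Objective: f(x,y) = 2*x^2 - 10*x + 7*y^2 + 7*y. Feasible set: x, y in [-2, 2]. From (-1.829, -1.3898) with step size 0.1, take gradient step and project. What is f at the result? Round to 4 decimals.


Step 1: Compute gradient at (-1.829, -1.3898).
grad_x = 2*2*-1.829 - 10 = -17.316
grad_y = 2*7*-1.3898 + 7 = -12.4572
Step 2: Gradient step.
x_raw = -1.829 - 0.1*-17.316 = -0.0974
y_raw = -1.3898 - 0.1*-12.4572 = -0.1441
Step 3: Project onto [-2, 2].
x_proj = clip(-0.0974) = -0.0974
y_proj = clip(-0.1441) = -0.1441
Step 4: Evaluate f.
f(-0.0974, -0.1441) = 0.1297


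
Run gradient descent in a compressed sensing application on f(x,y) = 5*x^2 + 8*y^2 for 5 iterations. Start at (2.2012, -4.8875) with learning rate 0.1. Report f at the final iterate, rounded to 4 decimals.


Gradient descent on f(x,y) = 5*x^2 + 8*y^2.
Starting point: (2.2012, -4.8875), alpha = 0.1
Step 1: grad_x = 2*5*2.2012 = 22.012, grad_y = 2*8*-4.8875 = -78.2
  x_1 = 2.2012 - 0.1*22.012 = 0.0
  y_1 = -4.8875 - 0.1*-78.2 = 2.9325
Step 2: grad_x = 2*5*0.0 = 0.0, grad_y = 2*8*2.9325 = 46.92
  x_2 = 0.0 - 0.1*0.0 = 0.0
  y_2 = 2.9325 - 0.1*46.92 = -1.7595
Step 3: grad_x = 2*5*0.0 = 0.0, grad_y = 2*8*-1.7595 = -28.152
  x_3 = 0.0 - 0.1*0.0 = 0.0
  y_3 = -1.7595 - 0.1*-28.152 = 1.0557
Step 4: grad_x = 2*5*0.0 = 0.0, grad_y = 2*8*1.0557 = 16.8912
  x_4 = 0.0 - 0.1*0.0 = 0.0
  y_4 = 1.0557 - 0.1*16.8912 = -0.6334
Step 5: grad_x = 2*5*0.0 = 0.0, grad_y = 2*8*-0.6334 = -10.1347
  x_5 = 0.0 - 0.1*0.0 = 0.0
  y_5 = -0.6334 - 0.1*-10.1347 = 0.3801
f(0.0, 0.3801) = 5*0.0^2 + 8*0.3801^2 = 1.1555


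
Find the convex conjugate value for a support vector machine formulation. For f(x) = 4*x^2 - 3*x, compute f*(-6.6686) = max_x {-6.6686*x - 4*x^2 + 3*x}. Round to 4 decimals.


f*(y) = sup_x {y*x - a*x^2 - b*x} = sup_x {(y-b)*x - a*x^2}
FOC: (y - b) - 2a*x = 0 => x* = (y - b)/(2a)
x* = (-6.6686 + 3)/(2*4) = -0.4586
f*(-6.6686) = (y-b)^2/(4a) = (-6.6686 + 3)^2/(4*4)
= 13.4586/16 = 0.8412


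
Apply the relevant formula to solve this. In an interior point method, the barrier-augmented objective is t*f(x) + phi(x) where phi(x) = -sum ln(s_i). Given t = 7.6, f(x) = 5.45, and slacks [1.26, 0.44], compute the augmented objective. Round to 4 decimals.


Step 1: Compute log-barrier.
ln values: [0.2311, -0.821]
phi = -(0.2311 - 0.821) = 0.5899
Step 2: Compute augmented objective.
t*f(x) = 7.6*5.45 = 41.42
Total = 41.42 + 0.5899 = 42.0099


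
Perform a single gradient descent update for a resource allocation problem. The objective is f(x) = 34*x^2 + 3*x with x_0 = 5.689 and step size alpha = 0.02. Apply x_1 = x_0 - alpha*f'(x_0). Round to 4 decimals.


We compute the gradient at x_0 and apply the update.
f'(x) = 68*x + 3
f'(5.689) = 68*5.689 + 3 = 389.852
x_1 = 5.689 - 0.02*389.852 = -2.108


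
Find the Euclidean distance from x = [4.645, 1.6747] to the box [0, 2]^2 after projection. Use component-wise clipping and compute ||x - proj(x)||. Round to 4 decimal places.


Project each component onto [0, 2].
clip(4.645) = 2.0, clip(1.6747) = 1.6747
Projection = [2.0, 1.6747]
Squared diffs: [6.996, 0.0]
Distance = sqrt(6.996) = 2.645


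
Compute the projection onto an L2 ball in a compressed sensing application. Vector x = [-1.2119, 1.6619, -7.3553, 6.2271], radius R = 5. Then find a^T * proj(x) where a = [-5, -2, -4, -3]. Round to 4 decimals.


Step 1: Compute ||x|| (intermediates to 6 decimals).
||x|| = sqrt((-1.2119)^2 + 1.6619^2 + (-7.3553)^2 + 6.2271^2) = 9.85433
Step 2: Project.
Since ||x|| > R, scale = R/||x|| = 5/9.85433 = 0.507391, proj(x) = scale * x
proj(x) = [-0.614907, 0.843233, -3.732013, 3.159574]
Step 3: Dot product.
a^T * proj(x) = -5*(-0.614907) - 2*0.843233 - 4*(-3.732013) - 3*3.159574 = 6.8374


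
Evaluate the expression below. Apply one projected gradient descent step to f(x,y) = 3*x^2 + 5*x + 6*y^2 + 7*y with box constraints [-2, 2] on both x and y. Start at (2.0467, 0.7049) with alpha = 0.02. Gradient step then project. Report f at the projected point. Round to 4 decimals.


Step 1: Compute gradient at (2.0467, 0.7049).
grad_x = 2*3*2.0467 + 5 = 17.2802
grad_y = 2*6*0.7049 + 7 = 15.4588
Step 2: Gradient step.
x_raw = 2.0467 - 0.02*17.2802 = 1.7011
y_raw = 0.7049 - 0.02*15.4588 = 0.3957
Step 3: Project onto [-2, 2].
x_proj = clip(1.7011) = 1.7011
y_proj = clip(0.3957) = 0.3957
Step 4: Evaluate f.
f(1.7011, 0.3957) = 20.8963


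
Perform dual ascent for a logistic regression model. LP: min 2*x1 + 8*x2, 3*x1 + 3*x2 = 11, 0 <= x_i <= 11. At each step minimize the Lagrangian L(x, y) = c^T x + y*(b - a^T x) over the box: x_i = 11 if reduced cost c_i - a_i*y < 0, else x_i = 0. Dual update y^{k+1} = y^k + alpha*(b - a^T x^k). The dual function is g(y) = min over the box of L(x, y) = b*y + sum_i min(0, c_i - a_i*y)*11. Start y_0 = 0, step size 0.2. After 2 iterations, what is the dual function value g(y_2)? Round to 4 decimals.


Dual ascent for LP: min 2*x1 + 8*x2, 3*x1 + 3*x2 = 11, 0 <= x_i <= 11
Step 1: y^k = 0.0, reduced costs: (2.0, 8.0)
  x^k = (0.0, 0.0), subgradient = b - a^T x = 11.0
  y^{k+1} = 0.0 + 0.2*11.0 = 2.2
Step 2: y^k = 2.2, reduced costs: (-4.6, 1.4)
  x^k = (11.0, 0.0), subgradient = b - a^T x = -22.0
  y^{k+1} = 2.2 + 0.2*-22.0 = -2.2
Dual objective at y_2 = -2.2: reduced costs (8.6, 14.6), box minimizer x = (0.0, 0.0)
g(y_2) = b*y + (c1 - a1*y)*x1 + (c2 - a2*y)*x2 = 11*(-2.2) + 8.6*0.0 + 14.6*0.0 = -24.2 + 0.0 + 0.0 = -24.2


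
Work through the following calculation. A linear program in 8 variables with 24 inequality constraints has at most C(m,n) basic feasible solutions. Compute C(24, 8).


Each vertex corresponds to some choice of n active constraints out of m, so the number of vertices is at most C(m, n) = m! / (n!(m-n)!).
m = 24, n = 8
Numerator: 24 * 23 * 22 * 21 * 20 * 19 * 18 * 17
Denominator: 8! = 40320
C(24, 8) = 735471


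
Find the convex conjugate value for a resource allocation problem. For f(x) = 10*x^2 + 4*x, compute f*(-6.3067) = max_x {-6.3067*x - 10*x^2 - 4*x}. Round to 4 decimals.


f*(y) = sup_x {y*x - a*x^2 - b*x} = sup_x {(y-b)*x - a*x^2}
FOC: (y - b) - 2a*x = 0 => x* = (y - b)/(2a)
x* = (-6.3067 - 4)/(2*10) = -0.5153
f*(-6.3067) = (y-b)^2/(4a) = (-6.3067 - 4)^2/(4*10)
= 106.2281/40 = 2.6557


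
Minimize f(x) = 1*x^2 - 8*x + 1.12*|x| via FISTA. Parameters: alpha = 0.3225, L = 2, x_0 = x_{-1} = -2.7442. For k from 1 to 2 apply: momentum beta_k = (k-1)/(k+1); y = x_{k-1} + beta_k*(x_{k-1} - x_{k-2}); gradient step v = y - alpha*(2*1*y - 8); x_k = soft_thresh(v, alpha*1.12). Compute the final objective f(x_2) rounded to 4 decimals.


FISTA on f(x) = 1*x^2 - 8*x + 1.12*|x|
L = 2, alpha = 0.3225
Iteration 1: beta = 0.0, y = -2.7442 + 0.0*(-2.7442 + 2.7442) = -2.7442
  grad(y) = -13.4884, v = y - alpha*grad = 1.6058
  prox(v) = soft_thresh(1.6058, 0.3612) = 1.2446
Iteration 2: beta = 0.3333, y = 1.2446 + 0.3333*(1.2446 + 2.7442) = 2.5742
  grad(y) = -2.8516, v = y - alpha*grad = 3.4938
  prox(v) = soft_thresh(3.4938, 0.3612) = 3.1326
f(x_2) = 1*3.1326^2 - 8*3.1326 + 1.12*|3.1326| = -11.7391


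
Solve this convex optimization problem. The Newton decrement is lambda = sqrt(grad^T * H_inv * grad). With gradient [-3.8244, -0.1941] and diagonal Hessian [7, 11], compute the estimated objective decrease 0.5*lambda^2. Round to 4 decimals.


Step 1: H is diagonal, so H^(-1) * g = [-0.5463, -0.0176].
Step 2: g^T H^(-1) g = sum_i g_i^2 / H_ii
  = (-3.8244)^2/7 + (-0.1941)^2/11
  = 2.0894 + 0.0034 = 2.0929
Step 3: Objective decrease = 0.5 * g^T H^(-1) g = 1.0464


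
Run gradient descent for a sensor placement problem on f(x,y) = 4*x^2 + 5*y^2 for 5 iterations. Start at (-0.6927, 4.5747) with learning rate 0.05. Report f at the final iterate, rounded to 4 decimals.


Gradient descent on f(x,y) = 4*x^2 + 5*y^2.
Starting point: (-0.6927, 4.5747), alpha = 0.05
Step 1: grad_x = 2*4*-0.6927 = -5.5416, grad_y = 2*5*4.5747 = 45.747
  x_1 = -0.6927 - 0.05*-5.5416 = -0.4156
  y_1 = 4.5747 - 0.05*45.747 = 2.2874
Step 2: grad_x = 2*4*-0.4156 = -3.325, grad_y = 2*5*2.2874 = 22.8735
  x_2 = -0.4156 - 0.05*-3.325 = -0.2494
  y_2 = 2.2874 - 0.05*22.8735 = 1.1437
Step 3: grad_x = 2*4*-0.2494 = -1.995, grad_y = 2*5*1.1437 = 11.4368
  x_3 = -0.2494 - 0.05*-1.995 = -0.1496
  y_3 = 1.1437 - 0.05*11.4368 = 0.5718
Step 4: grad_x = 2*4*-0.1496 = -1.197, grad_y = 2*5*0.5718 = 5.7184
  x_4 = -0.1496 - 0.05*-1.197 = -0.0898
  y_4 = 0.5718 - 0.05*5.7184 = 0.2859
Step 5: grad_x = 2*4*-0.0898 = -0.7182, grad_y = 2*5*0.2859 = 2.8592
  x_5 = -0.0898 - 0.05*-0.7182 = -0.0539
  y_5 = 0.2859 - 0.05*2.8592 = 0.143
f(-0.0539, 0.143) = 4*(-0.0539)^2 + 5*0.143^2 = 0.1138


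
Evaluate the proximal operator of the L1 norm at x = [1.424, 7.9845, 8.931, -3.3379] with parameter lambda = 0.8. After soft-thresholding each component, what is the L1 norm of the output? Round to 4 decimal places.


Soft-thresholding with lambda = 0.8:
prox(1.424) = sign(1.424)*max(|1.424| - 0.8, 0) = 0.624
prox(7.9845) = sign(7.9845)*max(|7.9845| - 0.8, 0) = 7.1845
prox(8.931) = sign(8.931)*max(|8.931| - 0.8, 0) = 8.131
prox(-3.3379) = sign(-3.3379)*max(|-3.3379| - 0.8, 0) = -2.5379
prox(x) = [0.624, 7.1845, 8.131, -2.5379]
||prox(x)||_1 = 0.624 + 7.1845 + 8.131 + 2.5379 = 18.4774


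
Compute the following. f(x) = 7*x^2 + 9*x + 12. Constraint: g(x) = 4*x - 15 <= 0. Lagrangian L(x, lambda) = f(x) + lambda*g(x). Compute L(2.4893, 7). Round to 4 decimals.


Step 1: Evaluate f(x).
f(2.4893) = 7*2.4893^2 + 9*2.4893 + 12 = 77.78
Step 2: Evaluate g(x).
g(2.4893) = 4*2.4893 - 15 = -5.0428
Step 3: Compute Lagrangian.
L = 77.78 + 7*-5.0428 = 42.4804


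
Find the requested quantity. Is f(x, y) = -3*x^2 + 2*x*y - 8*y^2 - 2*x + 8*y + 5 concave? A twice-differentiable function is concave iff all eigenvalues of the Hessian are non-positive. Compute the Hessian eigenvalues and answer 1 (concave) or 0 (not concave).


The Hessian of f(x,y) = -3*x^2 + 2*x*y - 8*y^2 - 2*x + 8*y + 5 is:
H = [[-6, 2], [2, -16]]
Trace = -6 - 16 = -22
Determinant = -6*-16 - (2)^2 = 92
Discriminant = (-22)^2 - 4*92 = 116.0
Eigenvalues: lambda_1 = -16.3852, lambda_2 = -5.6148
The function is concave.

1


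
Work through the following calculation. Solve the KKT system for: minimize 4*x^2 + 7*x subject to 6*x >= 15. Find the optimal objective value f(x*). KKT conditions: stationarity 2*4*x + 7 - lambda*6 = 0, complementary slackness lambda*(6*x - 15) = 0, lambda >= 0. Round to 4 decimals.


Step 1: Try lambda = 0 (constraint inactive).
x_unc = -7/(2*4) = -0.875
Check: 6*-0.875 = -5.25 < 15 -- violated!
Step 2: Constraint must be active: 6*x = 15
x* = 15/6 = 2.5
lambda = (2*4*2.5 + 7)/6 = 4.5
Step 3: Compute optimal value.
f(x*) = 4*2.5^2 + 7*2.5 = 42.5


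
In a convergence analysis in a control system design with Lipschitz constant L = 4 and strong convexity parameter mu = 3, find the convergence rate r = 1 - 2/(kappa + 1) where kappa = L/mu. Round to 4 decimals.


Step 1: Compute the condition number.
kappa = L/mu = 4/3 = 1.3333
Step 2: Compute the convergence rate.
r = 1 - 2/(kappa + 1) = 1 - 2*mu/(L + mu) = (L - mu)/(L + mu) = 1/7 = 0.1429


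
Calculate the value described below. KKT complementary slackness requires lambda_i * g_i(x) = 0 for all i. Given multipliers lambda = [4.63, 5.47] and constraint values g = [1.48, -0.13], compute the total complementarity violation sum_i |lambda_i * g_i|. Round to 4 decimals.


KKT complementary slackness check:
lambda_1 * g_1 = 4.63 * 1.48 = 6.8524
lambda_2 * g_2 = 5.47 * -0.13 = -0.7111
Total violation = 6.8524 + 0.7111 = 7.5635


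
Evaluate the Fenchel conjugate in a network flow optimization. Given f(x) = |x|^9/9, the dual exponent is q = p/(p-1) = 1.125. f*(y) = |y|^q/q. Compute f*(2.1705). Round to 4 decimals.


The conjugate exponent q satisfies 1/p + 1/q = 1.
p = 9, so q = 9/(9 - 1) = 1.125
|y|^q = 2.1705^1.125 = 2.3913
f*(2.1705) = 2.3913 / 1.125 = 2.1256


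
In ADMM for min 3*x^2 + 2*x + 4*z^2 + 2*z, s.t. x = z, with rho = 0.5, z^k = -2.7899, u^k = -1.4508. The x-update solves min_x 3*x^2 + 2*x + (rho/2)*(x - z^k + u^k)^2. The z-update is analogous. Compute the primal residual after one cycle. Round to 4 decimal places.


ADMM iteration with rho = 0.5, z^k = -2.7899, u^k = -1.4508
Step 1: x-update.
Minimize 3*x^2 + 2*x + (0.5/2)*(x + 2.7899 - 1.4508)^2
FOC: (2*3 + 0.5)*x = -2 + 0.5*(-2.7899 + 1.4508)
x^{k+1} = -0.4107
Step 2: z-update.
Minimize 4*z^2 + 2*z + (0.5/2)*(-0.4107 - z - 1.4508)^2
FOC: (2*4 + 0.5)*z = -2 + 0.5*(-0.4107 - 1.4508)
z^{k+1} = -0.3448
Step 3: u-update.
u^{k+1} = -1.4508 - 0.4107 + 0.3448 = -1.5167
Step 4: Primal residual = |-0.4107 + 0.3448| = 0.0659


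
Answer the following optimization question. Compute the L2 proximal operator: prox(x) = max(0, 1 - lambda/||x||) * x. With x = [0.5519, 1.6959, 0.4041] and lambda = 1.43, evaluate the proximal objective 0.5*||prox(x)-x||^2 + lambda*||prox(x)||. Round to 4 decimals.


Step 1: Compute ||x||.
||x|| = 1.8287
Step 2: Compute scaling factor.
scale = max(0, 1 - 1.43/1.8287) = 0.218
Step 3: prox(x) = [0.1203, 0.3697, 0.0881]
||prox(x)|| = 0.3987
Step 4: Proximal objective.
0.5*||prox-x||^2 = 1.0225
lambda*||prox|| = 0.5701
Total = 1.5925


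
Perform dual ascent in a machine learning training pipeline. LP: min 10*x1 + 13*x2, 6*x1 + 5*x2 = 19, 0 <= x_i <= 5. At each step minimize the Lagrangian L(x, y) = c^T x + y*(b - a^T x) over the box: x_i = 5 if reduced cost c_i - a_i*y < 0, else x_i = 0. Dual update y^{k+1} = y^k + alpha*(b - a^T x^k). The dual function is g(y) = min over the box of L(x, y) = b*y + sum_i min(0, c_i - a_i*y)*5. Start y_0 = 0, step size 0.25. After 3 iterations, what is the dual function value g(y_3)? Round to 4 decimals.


Dual ascent for LP: min 10*x1 + 13*x2, 6*x1 + 5*x2 = 19, 0 <= x_i <= 5
Step 1: y^k = 0.0, reduced costs: (10.0, 13.0)
  x^k = (0.0, 0.0), subgradient = b - a^T x = 19.0
  y^{k+1} = 0.0 + 0.25*19.0 = 4.75
Step 2: y^k = 4.75, reduced costs: (-18.5, -10.75)
  x^k = (5.0, 5.0), subgradient = b - a^T x = -36.0
  y^{k+1} = 4.75 + 0.25*-36.0 = -4.25
Step 3: y^k = -4.25, reduced costs: (35.5, 34.25)
  x^k = (0.0, 0.0), subgradient = b - a^T x = 19.0
  y^{k+1} = -4.25 + 0.25*19.0 = 0.5
Dual objective at y_3 = 0.5: reduced costs (7.0, 10.5), box minimizer x = (0.0, 0.0)
g(y_3) = b*y + (c1 - a1*y)*x1 + (c2 - a2*y)*x2 = 19*0.5 + 7.0*0.0 + 10.5*0.0 = 9.5 + 0.0 + 0.0 = 9.5


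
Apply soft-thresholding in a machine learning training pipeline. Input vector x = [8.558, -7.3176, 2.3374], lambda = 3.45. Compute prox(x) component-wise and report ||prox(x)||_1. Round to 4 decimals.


Soft-thresholding with lambda = 3.45:
prox(8.558) = sign(8.558)*max(|8.558| - 3.45, 0) = 5.108
prox(-7.3176) = sign(-7.3176)*max(|-7.3176| - 3.45, 0) = -3.8676
prox(2.3374) = sign(2.3374)*max(|2.3374| - 3.45, 0) = 0.0
prox(x) = [5.108, -3.8676, 0.0]
||prox(x)||_1 = 5.108 + 3.8676 + 0.0 = 8.9756


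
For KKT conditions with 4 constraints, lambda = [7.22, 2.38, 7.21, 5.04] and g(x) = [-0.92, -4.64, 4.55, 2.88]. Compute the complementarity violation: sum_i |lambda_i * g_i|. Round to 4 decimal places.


KKT complementary slackness check:
lambda_1 * g_1 = 7.22 * -0.92 = -6.6424
lambda_2 * g_2 = 2.38 * -4.64 = -11.0432
lambda_3 * g_3 = 7.21 * 4.55 = 32.8055
lambda_4 * g_4 = 5.04 * 2.88 = 14.5152
Total violation = 6.6424 + 11.0432 + 32.8055 + 14.5152 = 65.0063


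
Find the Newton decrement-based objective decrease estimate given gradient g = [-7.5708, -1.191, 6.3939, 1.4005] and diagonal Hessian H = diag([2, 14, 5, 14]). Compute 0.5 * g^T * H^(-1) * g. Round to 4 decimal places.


Step 1: H is diagonal, so H^(-1) * g = [-3.7854, -0.0851, 1.2788, 0.1].
Step 2: g^T H^(-1) g = sum_i g_i^2 / H_ii
  = (-7.5708)^2/2 + (-1.191)^2/14 + (6.3939)^2/5 + (1.4005)^2/14
  = 28.6585 + 0.1013 + 8.1764 + 0.1401 = 37.0763
Step 3: Objective decrease = 0.5 * g^T H^(-1) g = 18.5382


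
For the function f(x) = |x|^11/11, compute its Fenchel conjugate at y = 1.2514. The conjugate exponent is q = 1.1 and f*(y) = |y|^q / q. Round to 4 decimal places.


The conjugate exponent q satisfies 1/p + 1/q = 1.
p = 11, so q = 11/(11 - 1) = 1.1
|y|^q = 1.2514^1.1 = 1.2798
f*(1.2514) = 1.2798 / 1.1 = 1.1634


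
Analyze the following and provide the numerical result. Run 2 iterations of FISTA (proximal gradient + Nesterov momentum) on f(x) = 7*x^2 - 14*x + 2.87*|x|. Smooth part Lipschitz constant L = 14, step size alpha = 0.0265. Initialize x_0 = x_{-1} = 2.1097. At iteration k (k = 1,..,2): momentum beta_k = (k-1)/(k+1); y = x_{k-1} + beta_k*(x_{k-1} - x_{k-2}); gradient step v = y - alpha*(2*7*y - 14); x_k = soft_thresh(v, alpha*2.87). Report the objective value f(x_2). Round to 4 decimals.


FISTA on f(x) = 7*x^2 - 14*x + 2.87*|x|
L = 14, alpha = 0.0265
Iteration 1: beta = 0.0, y = 2.1097 + 0.0*(2.1097 - 2.1097) = 2.1097
  grad(y) = 15.5358, v = y - alpha*grad = 1.698
  prox(v) = soft_thresh(1.698, 0.0761) = 1.6219
Iteration 2: beta = 0.3333, y = 1.6219 + 0.3333*(1.6219 - 2.1097) = 1.4594
  grad(y) = 6.4311, v = y - alpha*grad = 1.2889
  prox(v) = soft_thresh(1.2889, 0.0761) = 1.2129
f(x_2) = 7*1.2129^2 - 14*1.2129 + 2.87*|1.2129| = -3.2018


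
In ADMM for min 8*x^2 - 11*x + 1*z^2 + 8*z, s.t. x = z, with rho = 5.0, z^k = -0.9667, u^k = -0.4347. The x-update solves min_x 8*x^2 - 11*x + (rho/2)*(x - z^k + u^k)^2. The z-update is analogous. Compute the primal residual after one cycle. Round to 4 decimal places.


ADMM iteration with rho = 5.0, z^k = -0.9667, u^k = -0.4347
Step 1: x-update.
Minimize 8*x^2 - 11*x + (5.0/2)*(x + 0.9667 - 0.4347)^2
FOC: (2*8 + 5.0)*x = 11 + 5.0*(-0.9667 + 0.4347)
x^{k+1} = 0.3971
Step 2: z-update.
Minimize 1*z^2 + 8*z + (5.0/2)*(0.3971 - z - 0.4347)^2
FOC: (2*1 + 5.0)*z = -8 + 5.0*(0.3971 - 0.4347)
z^{k+1} = -1.1697
Step 3: u-update.
u^{k+1} = -0.4347 + 0.3971 + 1.1697 = 1.1321
Step 4: Primal residual = |0.3971 + 1.1697| = 1.5668


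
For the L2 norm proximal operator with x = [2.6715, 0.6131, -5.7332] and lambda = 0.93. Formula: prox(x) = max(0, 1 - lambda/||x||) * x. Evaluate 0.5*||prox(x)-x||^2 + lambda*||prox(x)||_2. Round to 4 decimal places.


Step 1: Compute ||x||.
||x|| = 6.3547
Step 2: Compute scaling factor.
scale = max(0, 1 - 0.93/6.3547) = 0.8537
Step 3: prox(x) = [2.2805, 0.5234, -4.8942]
||prox(x)|| = 5.4247
Step 4: Proximal objective.
0.5*||prox-x||^2 = 0.4325
lambda*||prox|| = 5.045
Total = 5.4774


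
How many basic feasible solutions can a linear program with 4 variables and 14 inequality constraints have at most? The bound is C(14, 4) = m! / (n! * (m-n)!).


Each vertex corresponds to some choice of n active constraints out of m, so the number of vertices is at most C(m, n) = m! / (n!(m-n)!).
m = 14, n = 4
Numerator: 14 * 13 * 12 * 11
Denominator: 4! = 24
C(14, 4) = 1001


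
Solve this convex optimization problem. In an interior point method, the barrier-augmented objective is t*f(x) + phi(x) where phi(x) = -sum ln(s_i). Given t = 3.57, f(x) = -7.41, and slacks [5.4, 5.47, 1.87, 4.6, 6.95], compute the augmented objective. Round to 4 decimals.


Step 1: Compute log-barrier.
ln values: [1.6864, 1.6993, 0.6259, 1.5261, 1.9387]
phi = -(1.6864 + 1.6993 + 0.6259 + 1.5261 + 1.9387) = -7.4764
Step 2: Compute augmented objective.
t*f(x) = 3.57*-7.41 = -26.4537
Total = -26.4537 - 7.4764 = -33.9301


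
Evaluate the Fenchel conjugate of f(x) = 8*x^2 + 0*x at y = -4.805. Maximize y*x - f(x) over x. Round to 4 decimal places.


f*(y) = sup_x {y*x - a*x^2 - b*x} = sup_x {(y-b)*x - a*x^2}
FOC: (y - b) - 2a*x = 0 => x* = (y - b)/(2a)
x* = (-4.805 - 0)/(2*8) = -0.3003
f*(-4.805) = (y-b)^2/(4a) = (-4.805 - 0)^2/(4*8)
= 23.088/32 = 0.7215


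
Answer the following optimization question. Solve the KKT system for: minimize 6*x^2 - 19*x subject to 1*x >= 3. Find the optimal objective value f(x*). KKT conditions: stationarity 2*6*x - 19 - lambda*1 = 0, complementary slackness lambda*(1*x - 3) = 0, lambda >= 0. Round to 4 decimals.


Step 1: Try lambda = 0 (constraint inactive).
x_unc = 19/(2*6) = 1.5833
Check: 1*1.5833 = 1.5833 < 3 -- violated!
Step 2: Constraint must be active: 1*x = 3
x* = 3/1 = 3.0
lambda = (2*6*3.0 - 19)/1 = 17.0
Step 3: Compute optimal value.
f(x*) = 6*3.0^2 - 19*3.0 = -3.0


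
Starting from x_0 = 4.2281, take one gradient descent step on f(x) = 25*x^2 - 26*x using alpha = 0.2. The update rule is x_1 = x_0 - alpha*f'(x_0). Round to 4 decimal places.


We compute the gradient at x_0 and apply the update.
f'(x) = 50*x - 26
f'(4.2281) = 50*4.2281 - 26 = 185.405
x_1 = 4.2281 - 0.2*185.405 = -32.8529


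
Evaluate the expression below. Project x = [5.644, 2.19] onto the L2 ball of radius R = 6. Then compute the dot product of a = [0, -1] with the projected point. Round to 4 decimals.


Step 1: Compute ||x|| (intermediates to 6 decimals).
||x|| = sqrt(5.644^2 + 2.19^2) = 6.053993
Step 2: Project.
Since ||x|| > R, scale = R/||x|| = 6/6.053993 = 0.991081, proj(x) = scale * x
proj(x) = [5.593661, 2.170467]
Step 3: Dot product.
a^T * proj(x) = 0*5.593661 - 1*2.170467 = -2.1705


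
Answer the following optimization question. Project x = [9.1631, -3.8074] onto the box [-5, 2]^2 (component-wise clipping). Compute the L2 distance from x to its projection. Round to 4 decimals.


Project each component onto [-5, 2].
clip(9.1631) = 2.0, clip(-3.8074) = -3.8074
Projection = [2.0, -3.8074]
Squared diffs: [51.31, 0.0]
Distance = sqrt(51.31) = 7.1631


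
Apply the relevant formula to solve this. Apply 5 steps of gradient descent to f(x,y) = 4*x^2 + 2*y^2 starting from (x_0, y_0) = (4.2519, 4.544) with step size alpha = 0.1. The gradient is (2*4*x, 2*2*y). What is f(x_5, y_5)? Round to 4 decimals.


Gradient descent on f(x,y) = 4*x^2 + 2*y^2.
Starting point: (4.2519, 4.544), alpha = 0.1
Step 1: grad_x = 2*4*4.2519 = 34.0152, grad_y = 2*2*4.544 = 18.176
  x_1 = 4.2519 - 0.1*34.0152 = 0.8504
  y_1 = 4.544 - 0.1*18.176 = 2.7264
Step 2: grad_x = 2*4*0.8504 = 6.803, grad_y = 2*2*2.7264 = 10.9056
  x_2 = 0.8504 - 0.1*6.803 = 0.1701
  y_2 = 2.7264 - 0.1*10.9056 = 1.6358
Step 3: grad_x = 2*4*0.1701 = 1.3606, grad_y = 2*2*1.6358 = 6.5434
  x_3 = 0.1701 - 0.1*1.3606 = 0.034
  y_3 = 1.6358 - 0.1*6.5434 = 0.9815
Step 4: grad_x = 2*4*0.034 = 0.2721, grad_y = 2*2*0.9815 = 3.926
  x_4 = 0.034 - 0.1*0.2721 = 0.0068
  y_4 = 0.9815 - 0.1*3.926 = 0.5889
Step 5: grad_x = 2*4*0.0068 = 0.0544, grad_y = 2*2*0.5889 = 2.3556
  x_5 = 0.0068 - 0.1*0.0544 = 0.0014
  y_5 = 0.5889 - 0.1*2.3556 = 0.3533
f(0.0014, 0.3533) = 4*0.0014^2 + 2*0.3533^2 = 0.2497


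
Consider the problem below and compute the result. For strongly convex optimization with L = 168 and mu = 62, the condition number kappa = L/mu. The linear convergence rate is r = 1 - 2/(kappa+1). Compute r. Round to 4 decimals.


Step 1: Compute the condition number.
kappa = L/mu = 168/62 = 2.7097
Step 2: Compute the convergence rate.
r = 1 - 2/(kappa + 1) = 1 - 2*mu/(L + mu) = (L - mu)/(L + mu) = 106/230 = 0.4609


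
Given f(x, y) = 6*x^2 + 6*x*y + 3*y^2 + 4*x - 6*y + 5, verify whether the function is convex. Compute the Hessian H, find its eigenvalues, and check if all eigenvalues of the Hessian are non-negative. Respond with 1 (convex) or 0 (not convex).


The Hessian of f(x,y) = 6*x^2 + 6*x*y + 3*y^2 + 4*x - 6*y + 5 is:
H = [[12, 6], [6, 6]]
Trace = 12 + 6 = 18
Determinant = 12*6 - (6)^2 = 36
Discriminant = (18)^2 - 4*36 = 180.0
Eigenvalues: lambda_1 = 2.2918, lambda_2 = 15.7082
The function is convex.

1


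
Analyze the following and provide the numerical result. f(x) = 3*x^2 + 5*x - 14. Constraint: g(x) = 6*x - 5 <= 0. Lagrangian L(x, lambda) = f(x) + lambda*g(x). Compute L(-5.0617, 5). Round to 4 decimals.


Step 1: Evaluate f(x).
f(-5.0617) = 3*(-5.0617)^2 + 5*(-5.0617) - 14 = 37.5539
Step 2: Evaluate g(x).
g(-5.0617) = 6*-5.0617 - 5 = -35.3702
Step 3: Compute Lagrangian.
L = 37.5539 + 5*-35.3702 = -139.2971


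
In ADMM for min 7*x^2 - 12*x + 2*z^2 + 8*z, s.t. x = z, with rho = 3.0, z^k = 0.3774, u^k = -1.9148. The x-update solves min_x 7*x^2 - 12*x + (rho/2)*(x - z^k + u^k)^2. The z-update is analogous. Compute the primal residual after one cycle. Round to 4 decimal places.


ADMM iteration with rho = 3.0, z^k = 0.3774, u^k = -1.9148
Step 1: x-update.
Minimize 7*x^2 - 12*x + (3.0/2)*(x - 0.3774 - 1.9148)^2
FOC: (2*7 + 3.0)*x = 12 + 3.0*(0.3774 + 1.9148)
x^{k+1} = 1.1104
Step 2: z-update.
Minimize 2*z^2 + 8*z + (3.0/2)*(1.1104 - z - 1.9148)^2
FOC: (2*2 + 3.0)*z = -8 + 3.0*(1.1104 - 1.9148)
z^{k+1} = -1.4876
Step 3: u-update.
u^{k+1} = -1.9148 + 1.1104 + 1.4876 = 0.6832
Step 4: Primal residual = |1.1104 + 1.4876| = 2.598


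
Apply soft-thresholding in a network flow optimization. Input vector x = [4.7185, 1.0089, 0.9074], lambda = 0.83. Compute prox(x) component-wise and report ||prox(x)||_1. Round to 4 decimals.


Soft-thresholding with lambda = 0.83:
prox(4.7185) = sign(4.7185)*max(|4.7185| - 0.83, 0) = 3.8885
prox(1.0089) = sign(1.0089)*max(|1.0089| - 0.83, 0) = 0.1789
prox(0.9074) = sign(0.9074)*max(|0.9074| - 0.83, 0) = 0.0774
prox(x) = [3.8885, 0.1789, 0.0774]
||prox(x)||_1 = 3.8885 + 0.1789 + 0.0774 = 4.1448


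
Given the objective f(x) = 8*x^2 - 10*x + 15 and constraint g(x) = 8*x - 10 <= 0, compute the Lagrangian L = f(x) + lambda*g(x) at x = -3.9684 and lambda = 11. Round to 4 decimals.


Step 1: Evaluate f(x).
f(-3.9684) = 8*(-3.9684)^2 - 10*(-3.9684) + 15 = 180.6696
Step 2: Evaluate g(x).
g(-3.9684) = 8*-3.9684 - 10 = -41.7472
Step 3: Compute Lagrangian.
L = 180.6696 + 11*-41.7472 = -278.5496


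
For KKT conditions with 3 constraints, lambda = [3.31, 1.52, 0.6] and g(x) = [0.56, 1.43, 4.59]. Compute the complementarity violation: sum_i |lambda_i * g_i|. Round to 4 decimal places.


KKT complementary slackness check:
lambda_1 * g_1 = 3.31 * 0.56 = 1.8536
lambda_2 * g_2 = 1.52 * 1.43 = 2.1736
lambda_3 * g_3 = 0.6 * 4.59 = 2.754
Total violation = 1.8536 + 2.1736 + 2.754 = 6.7812


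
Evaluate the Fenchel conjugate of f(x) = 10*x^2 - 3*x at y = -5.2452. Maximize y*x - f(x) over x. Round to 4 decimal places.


f*(y) = sup_x {y*x - a*x^2 - b*x} = sup_x {(y-b)*x - a*x^2}
FOC: (y - b) - 2a*x = 0 => x* = (y - b)/(2a)
x* = (-5.2452 + 3)/(2*10) = -0.1123
f*(-5.2452) = (y-b)^2/(4a) = (-5.2452 + 3)^2/(4*10)
= 5.0409/40 = 0.126


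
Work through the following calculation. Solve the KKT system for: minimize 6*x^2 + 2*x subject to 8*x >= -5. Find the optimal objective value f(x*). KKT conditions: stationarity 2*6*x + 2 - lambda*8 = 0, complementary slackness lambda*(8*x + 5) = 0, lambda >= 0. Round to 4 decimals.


Step 1: Try lambda = 0 (constraint inactive).
Stationarity: 2*6*x + 2 = 0
x* = -2/(2*6) = -1/6 = -0.1667 (rounded; the exact value -1/6 is used below)
Check constraint: 8*-0.1667 = -1.3336 >= -5 -- satisfied.
Step 2: Compute optimal value.
f(x*) = 6*(-1/6)^2 + 2*(-1/6) = -0.1667


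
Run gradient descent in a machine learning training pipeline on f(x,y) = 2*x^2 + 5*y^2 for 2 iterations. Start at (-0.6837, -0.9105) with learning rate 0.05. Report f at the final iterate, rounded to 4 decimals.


Gradient descent on f(x,y) = 2*x^2 + 5*y^2.
Starting point: (-0.6837, -0.9105), alpha = 0.05
Step 1: grad_x = 2*2*-0.6837 = -2.7348, grad_y = 2*5*-0.9105 = -9.105
  x_1 = -0.6837 - 0.05*-2.7348 = -0.547
  y_1 = -0.9105 - 0.05*-9.105 = -0.4553
Step 2: grad_x = 2*2*-0.547 = -2.1878, grad_y = 2*5*-0.4553 = -4.5525
  x_2 = -0.547 - 0.05*-2.1878 = -0.4376
  y_2 = -0.4553 - 0.05*-4.5525 = -0.2276
f(-0.4376, -0.2276) = 2*(-0.4376)^2 + 5*(-0.2276)^2 = 0.642


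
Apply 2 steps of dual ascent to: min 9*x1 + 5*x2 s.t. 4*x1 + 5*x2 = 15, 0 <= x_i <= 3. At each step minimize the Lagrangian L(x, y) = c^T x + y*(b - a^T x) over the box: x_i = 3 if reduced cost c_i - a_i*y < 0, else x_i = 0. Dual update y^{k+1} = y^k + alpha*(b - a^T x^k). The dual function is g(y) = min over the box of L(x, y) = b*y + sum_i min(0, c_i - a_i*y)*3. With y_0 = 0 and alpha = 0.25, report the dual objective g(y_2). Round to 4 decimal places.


Dual ascent for LP: min 9*x1 + 5*x2, 4*x1 + 5*x2 = 15, 0 <= x_i <= 3
Step 1: y^k = 0.0, reduced costs: (9.0, 5.0)
  x^k = (0.0, 0.0), subgradient = b - a^T x = 15.0
  y^{k+1} = 0.0 + 0.25*15.0 = 3.75
Step 2: y^k = 3.75, reduced costs: (-6.0, -13.75)
  x^k = (3.0, 3.0), subgradient = b - a^T x = -12.0
  y^{k+1} = 3.75 + 0.25*-12.0 = 0.75
Dual objective at y_2 = 0.75: reduced costs (6.0, 1.25), box minimizer x = (0.0, 0.0)
g(y_2) = b*y + (c1 - a1*y)*x1 + (c2 - a2*y)*x2 = 15*0.75 + 6.0*0.0 + 1.25*0.0 = 11.25 + 0.0 + 0.0 = 11.25


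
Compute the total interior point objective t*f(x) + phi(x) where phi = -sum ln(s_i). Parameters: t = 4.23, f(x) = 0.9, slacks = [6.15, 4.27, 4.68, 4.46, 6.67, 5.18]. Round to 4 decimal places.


Step 1: Compute log-barrier.
ln values: [1.8165, 1.4516, 1.5433, 1.4951, 1.8976, 1.6448]
phi = -(1.8165 + 1.4516 + 1.5433 + 1.4951 + 1.8976 + 1.6448) = -9.8489
Step 2: Compute augmented objective.
t*f(x) = 4.23*0.9 = 3.807
Total = 3.807 - 9.8489 = -6.0419


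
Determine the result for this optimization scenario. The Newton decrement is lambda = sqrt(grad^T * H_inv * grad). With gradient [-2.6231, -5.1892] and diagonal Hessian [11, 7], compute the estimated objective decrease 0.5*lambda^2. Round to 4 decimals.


Step 1: H is diagonal, so H^(-1) * g = [-0.2385, -0.7413].
Step 2: g^T H^(-1) g = sum_i g_i^2 / H_ii
  = (-2.6231)^2/11 + (-5.1892)^2/7
  = 0.6255 + 3.8468 = 4.4723
Step 3: Objective decrease = 0.5 * g^T H^(-1) g = 2.2362


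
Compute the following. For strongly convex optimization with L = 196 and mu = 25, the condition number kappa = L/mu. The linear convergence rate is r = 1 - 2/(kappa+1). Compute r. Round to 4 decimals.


Step 1: Compute the condition number.
kappa = L/mu = 196/25 = 7.84
Step 2: Compute the convergence rate.
r = 1 - 2/(kappa + 1) = 1 - 2*mu/(L + mu) = (L - mu)/(L + mu) = 171/221 = 0.7738


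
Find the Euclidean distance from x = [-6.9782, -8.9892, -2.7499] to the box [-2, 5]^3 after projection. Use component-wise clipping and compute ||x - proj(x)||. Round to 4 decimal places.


Project each component onto [-2, 5].
clip(-6.9782) = -2.0, clip(-8.9892) = -2.0, clip(-2.7499) = -2.0
Projection = [-2.0, -2.0, -2.0]
Squared diffs: [24.7825, 48.8489, 0.5624]
Distance = sqrt(74.1938) = 8.6136


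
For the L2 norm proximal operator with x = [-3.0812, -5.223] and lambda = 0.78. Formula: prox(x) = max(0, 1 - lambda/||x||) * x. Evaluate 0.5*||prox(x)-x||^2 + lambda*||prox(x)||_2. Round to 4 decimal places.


Step 1: Compute ||x||.
||x|| = 6.0641
Step 2: Compute scaling factor.
scale = max(0, 1 - 0.78/6.0641) = 0.8714
Step 3: prox(x) = [-2.6849, -4.5512]
||prox(x)|| = 5.2841
Step 4: Proximal objective.
0.5*||prox-x||^2 = 0.3042
lambda*||prox|| = 4.1216
Total = 4.4258


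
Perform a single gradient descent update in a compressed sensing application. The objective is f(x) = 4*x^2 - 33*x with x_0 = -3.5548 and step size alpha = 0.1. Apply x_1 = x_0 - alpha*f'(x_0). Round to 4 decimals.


We compute the gradient at x_0 and apply the update.
f'(x) = 8*x - 33
f'(-3.5548) = 8*-3.5548 - 33 = -61.4384
x_1 = -3.5548 - 0.1*-61.4384 = 2.589


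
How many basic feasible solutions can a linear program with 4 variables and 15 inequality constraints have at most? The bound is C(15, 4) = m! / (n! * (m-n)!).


Each vertex corresponds to some choice of n active constraints out of m, so the number of vertices is at most C(m, n) = m! / (n!(m-n)!).
m = 15, n = 4
Numerator: 15 * 14 * 13 * 12
Denominator: 4! = 24
C(15, 4) = 1365


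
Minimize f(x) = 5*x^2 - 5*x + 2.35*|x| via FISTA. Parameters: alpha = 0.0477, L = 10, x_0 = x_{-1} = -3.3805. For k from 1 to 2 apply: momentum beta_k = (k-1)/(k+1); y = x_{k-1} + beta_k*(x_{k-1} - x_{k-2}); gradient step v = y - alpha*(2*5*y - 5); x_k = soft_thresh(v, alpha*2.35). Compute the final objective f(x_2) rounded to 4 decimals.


FISTA on f(x) = 5*x^2 - 5*x + 2.35*|x|
L = 10, alpha = 0.0477
Iteration 1: beta = 0.0, y = -3.3805 + 0.0*(-3.3805 + 3.3805) = -3.3805
  grad(y) = -38.805, v = y - alpha*grad = -1.5295
  prox(v) = soft_thresh(-1.5295, 0.1121) = -1.4174
Iteration 2: beta = 0.3333, y = -1.4174 + 0.3333*(-1.4174 + 3.3805) = -0.763
  grad(y) = -12.6304, v = y - alpha*grad = -0.1606
  prox(v) = soft_thresh(-0.1606, 0.1121) = -0.0485
f(x_2) = 5*(-0.0485)^2 - 5*(-0.0485) + 2.35*|-0.0485| = 0.368


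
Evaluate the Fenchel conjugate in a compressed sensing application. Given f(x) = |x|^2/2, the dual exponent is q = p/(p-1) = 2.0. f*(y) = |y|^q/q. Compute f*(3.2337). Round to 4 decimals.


The conjugate exponent q satisfies 1/p + 1/q = 1.
p = 2, so q = 2/(2 - 1) = 2.0
|y|^q = 3.2337^2.0 = 10.4568
f*(3.2337) = 10.4568 / 2.0 = 5.2284


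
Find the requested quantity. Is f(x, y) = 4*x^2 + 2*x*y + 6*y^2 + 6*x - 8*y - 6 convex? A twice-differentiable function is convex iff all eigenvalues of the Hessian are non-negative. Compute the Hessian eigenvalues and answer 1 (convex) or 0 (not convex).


The Hessian of f(x,y) = 4*x^2 + 2*x*y + 6*y^2 + 6*x - 8*y - 6 is:
H = [[8, 2], [2, 12]]
Trace = 8 + 12 = 20
Determinant = 8*12 - (2)^2 = 92
Discriminant = (20)^2 - 4*92 = 32.0
Eigenvalues: lambda_1 = 7.1716, lambda_2 = 12.8284
The function is convex.

1


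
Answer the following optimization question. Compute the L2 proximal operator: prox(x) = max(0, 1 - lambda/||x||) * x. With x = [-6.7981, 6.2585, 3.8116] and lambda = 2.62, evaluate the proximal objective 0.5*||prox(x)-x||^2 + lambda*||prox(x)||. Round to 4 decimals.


Step 1: Compute ||x||.
||x|| = 9.9956
Step 2: Compute scaling factor.
scale = max(0, 1 - 2.62/9.9956) = 0.7379
Step 3: prox(x) = [-5.0162, 4.618, 2.8125]
||prox(x)|| = 7.3756
Step 4: Proximal objective.
0.5*||prox-x||^2 = 3.4322
lambda*||prox|| = 19.3241
Total = 22.7562


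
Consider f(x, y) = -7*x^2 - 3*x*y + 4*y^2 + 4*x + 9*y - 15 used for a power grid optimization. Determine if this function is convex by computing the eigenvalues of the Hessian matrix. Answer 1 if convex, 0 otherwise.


The Hessian of f(x,y) = -7*x^2 - 3*x*y + 4*y^2 + 4*x + 9*y - 15 is:
H = [[-14, -3], [-3, 8]]
Trace = -14 + 8 = -6
Determinant = -14*8 - (-3)^2 = -121
Discriminant = (-6)^2 - 4*-121 = 520.0
Eigenvalues: lambda_1 = -14.4018, lambda_2 = 8.4018
The function is not convex.

0


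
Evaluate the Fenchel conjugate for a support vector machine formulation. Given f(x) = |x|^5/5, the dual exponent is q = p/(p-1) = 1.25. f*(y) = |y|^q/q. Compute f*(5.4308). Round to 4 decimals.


The conjugate exponent q satisfies 1/p + 1/q = 1.
p = 5, so q = 5/(5 - 1) = 1.25
|y|^q = 5.4308^1.25 = 8.2905
f*(5.4308) = 8.2905 / 1.25 = 6.6324


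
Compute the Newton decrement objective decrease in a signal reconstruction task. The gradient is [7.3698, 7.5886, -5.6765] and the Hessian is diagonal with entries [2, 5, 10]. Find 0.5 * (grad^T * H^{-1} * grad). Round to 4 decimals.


Step 1: H is diagonal, so H^(-1) * g = [3.6849, 1.5177, -0.5677].
Step 2: g^T H^(-1) g = sum_i g_i^2 / H_ii
  = (7.3698)^2/2 + (7.5886)^2/5 + (-5.6765)^2/10
  = 27.157 + 11.5174 + 3.2223 = 41.8966
Step 3: Objective decrease = 0.5 * g^T H^(-1) g = 20.9483
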